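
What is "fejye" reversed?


Input string: 'fejye'
Operation: reverse character order
Original order: 'f' -> 'e' -> 'j' -> 'y' -> 'e'
Reversed order: 'e' -> 'y' -> 'j' -> 'e' -> 'f'
Result: eyjef


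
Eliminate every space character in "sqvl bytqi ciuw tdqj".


Input string: 'sqvl bytqi ciuw tdqj'
Operation: remove all spaces
Words: 'sqvl', 'bytqi', 'ciuw', 'tdqj'
Join without spaces: sqvlbytqiciuwtdqj


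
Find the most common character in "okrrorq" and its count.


Input: 'okrrorq'
Operation: tally each character
Counts: 'k':1, 'o':2, 'q':1, 'r':3
Maximum: 'r' appears 3 times


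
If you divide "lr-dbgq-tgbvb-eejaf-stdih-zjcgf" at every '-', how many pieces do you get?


Input string: 'lr-dbgq-tgbvb-eejaf-stdih-zjcgf'
Delimiter: '-'
Split result: 'lr', 'dbgq', 'tgbvb', 'eejaf', 'stdih', 'zjcgf'
Number of parts: 6


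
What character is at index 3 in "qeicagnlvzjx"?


Input string: 'qeicagnlvzjx'
Operation: get character at index 3
Index mapping: s[0]='q', s[1]='e', s[2]='i', s[3]='c'
Result: 'c'


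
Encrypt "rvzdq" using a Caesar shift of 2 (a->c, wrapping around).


Input: 'rvzdq', shift = 2
Operation: for each letter, (position + 2) mod 26
Mapping: 'r'(17+2=19)->'t', 'v'(21+2=23)->'x', 'z'(25+2=27, 27 mod 26=1)->'b', 'd'(3+2=5)->'f', 'q'(16+2=18)->'s'
Result: txbfs


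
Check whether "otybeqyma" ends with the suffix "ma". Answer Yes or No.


Input string: 'otybeqyma'
Suffix to check: 'ma'
Last 2 characters of input: 'ma'
Match: True
Result: Yes


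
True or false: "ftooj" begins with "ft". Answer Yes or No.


Input string: 'ftooj'
Prefix to check: 'ft'
First 2 characters of input: 'ft'
Match: True
Result: Yes


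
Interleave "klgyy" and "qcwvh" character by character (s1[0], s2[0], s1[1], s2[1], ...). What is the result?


String 1: 'klgyy'
String 2: 'qcwvh'
Operation: alternate characters
Pairs: 'k'+'q', 'l'+'c', 'g'+'w', 'y'+'v', 'y'+'h'
Result: kqlcgwyvyh


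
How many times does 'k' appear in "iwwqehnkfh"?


Input string: 'iwwqehnkfh'
Target character: 'k'
Scan each position: s[7]='k'
Matches found at indices: 7
Total: 1


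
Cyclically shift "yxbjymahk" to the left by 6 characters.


Input: 'yxbjymahk', shift = 6
Operation: split at index 6 and swap parts
Front part s[0:6] = 'yxbjym'
Back part s[6:] = 'ahk'
Rotated = back + front = 'ahk' + 'yxbjym'
Result: ahkyxbjym


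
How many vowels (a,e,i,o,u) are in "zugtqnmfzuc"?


Input string: 'zugtqnmfzuc'
Operation: count vowels (a, e, i, o, u)
Scan: s[0]='z', s[1]='u' (vowel), s[2]='g', s[3]='t', s[4]='q', s[5]='n', s[6]='m', s[7]='f', s[8]='z', s[9]='u' (vowel), s[10]='c'
Vowels found: 2
Result: 2


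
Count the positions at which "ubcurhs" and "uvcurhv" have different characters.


String 1: 'ubcurhs'
String 2: 'uvcurhv'
Compare each position: pos 0: 'u'=='u', pos 1: 'b'!='v', pos 2: 'c'=='c', pos 3: 'u'=='u', pos 4: 'r'=='r', pos 5: 'h'=='h', pos 6: 's'!='v'
Differing positions: 2
Hamming distance: 2


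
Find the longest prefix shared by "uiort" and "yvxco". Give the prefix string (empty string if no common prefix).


String 1: 'uiort'
String 2: 'yvxco'
Compare position by position:
pos 0: 'u' vs 'y' differ -> stop
Longest common prefix: "" (length 0)


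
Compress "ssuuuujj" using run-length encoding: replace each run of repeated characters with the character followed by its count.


Input: 'ssuuuujj'
Operation: identify consecutive runs
Runs: 'ss' -> s2, 'uuuu' -> u4, 'jj' -> j2
Encoded: s2u4j2


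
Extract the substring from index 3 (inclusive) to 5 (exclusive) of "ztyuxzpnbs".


Input string: 'ztyuxzpnbs'
Operation: slice [3:5]
Extract characters: s[3]='u', s[4]='x'
Result: ux


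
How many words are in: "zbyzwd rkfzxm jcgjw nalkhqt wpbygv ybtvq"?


Input string: 'zbyzwd rkfzxm jcgjw nalkhqt wpbygv ybtvq'
Operation: split by spaces
Words found: 'zbyzwd', 'rkfzxm', 'jcgjw', 'nalkhqt', 'wpbygv', 'ybtvq'
Word count: 6


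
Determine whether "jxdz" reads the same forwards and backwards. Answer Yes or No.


Input string: 'jxdz'
Reversed: 'zdxj'
Compare pairs: s[0]='j' vs s[3]='z' (mismatch), s[1]='x' vs s[2]='d' (mismatch)
Palindrome: No


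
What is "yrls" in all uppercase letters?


Input string: 'yrls'
Operation: convert each letter to uppercase
Mapping: 'y'->'Y', 'r'->'R', 'l'->'L', 's'->'S'
Result: YRLS


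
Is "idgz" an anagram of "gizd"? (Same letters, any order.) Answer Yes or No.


String 1: 'gizd' -> sorted: 'dgiz'
String 2: 'idgz' -> sorted: 'dgiz'
Compare sorted forms: 'dgiz' == 'dgiz'
Anagram: Yes


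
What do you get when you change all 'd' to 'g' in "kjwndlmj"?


Input string: 'kjwndlmj'
Operation: replace 'd' with 'g'
Positions of 'd': 4
After replacement: kjwnglmj


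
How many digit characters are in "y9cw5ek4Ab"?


Input string: 'y9cw5ek4Ab'
Operation: count digit characters (0-9)
Scan: 'y', '9'(digit), 'c', 'w', '5'(digit), 'e', 'k', '4'(digit), 'A', 'b'
Digits found: 3
Result: 3


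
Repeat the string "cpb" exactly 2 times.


Input string: 'cpb'
Operation: repeat 2 times
Concatenation: 'cpb' + 'cpb'
Result: cpbcpb


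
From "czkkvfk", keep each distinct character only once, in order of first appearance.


Input: 'czkkvfk'
Operation: keep first occurrence of each character
Scan: s[0]='c' new -> keep; s[1]='z' new -> keep; s[2]='k' new -> keep; s[3]='k' seen -> skip; s[4]='v' new -> keep; s[5]='f' new -> keep; s[6]='k' seen -> skip
Result: czkvf


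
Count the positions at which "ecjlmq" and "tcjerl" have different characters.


String 1: 'ecjlmq'
String 2: 'tcjerl'
Compare each position: pos 0: 'e'!='t', pos 1: 'c'=='c', pos 2: 'j'=='j', pos 3: 'l'!='e', pos 4: 'm'!='r', pos 5: 'q'!='l'
Differing positions: 4
Hamming distance: 4


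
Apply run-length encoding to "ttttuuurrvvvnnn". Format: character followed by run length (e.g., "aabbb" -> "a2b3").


Input: 'ttttuuurrvvvnnn'
Operation: identify consecutive runs
Runs: 'tttt' -> t4, 'uuu' -> u3, 'rr' -> r2, 'vvv' -> v3, 'nnn' -> n3
Encoded: t4u3r2v3n3


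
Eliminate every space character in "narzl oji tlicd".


Input string: 'narzl oji tlicd'
Operation: remove all spaces
Words: 'narzl', 'oji', 'tlicd'
Join without spaces: narzlojitlicd


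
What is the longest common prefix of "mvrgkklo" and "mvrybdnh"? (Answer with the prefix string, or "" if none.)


String 1: 'mvrgkklo'
String 2: 'mvrybdnh'
Compare position by position:
pos 0: 'm' vs 'm' match
pos 1: 'v' vs 'v' match
pos 2: 'r' vs 'r' match
pos 3: 'g' vs 'y' differ -> stop
Longest common prefix: "mvr" (length 3)


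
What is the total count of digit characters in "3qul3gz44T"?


Input string: '3qul3gz44T'
Operation: count digit characters (0-9)
Scan: '3'(digit), 'q', 'u', 'l', '3'(digit), 'g', 'z', '4'(digit), '4'(digit), 'T'
Digits found: 4
Result: 4


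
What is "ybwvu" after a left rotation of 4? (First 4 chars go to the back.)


Input: 'ybwvu', shift = 4
Operation: split at index 4 and swap parts
Front part s[0:4] = 'ybwv'
Back part s[4:] = 'u'
Rotated = back + front = 'u' + 'ybwv'
Result: uybwv


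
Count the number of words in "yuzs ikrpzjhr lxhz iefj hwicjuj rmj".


Input string: 'yuzs ikrpzjhr lxhz iefj hwicjuj rmj'
Operation: split by spaces
Words found: 'yuzs', 'ikrpzjhr', 'lxhz', 'iefj', 'hwicjuj', 'rmj'
Word count: 6


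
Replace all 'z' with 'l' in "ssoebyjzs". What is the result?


Input string: 'ssoebyjzs'
Operation: replace 'z' with 'l'
Positions of 'z': 7
After replacement: ssoebyjls


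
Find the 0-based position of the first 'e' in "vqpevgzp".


Input string: 'vqpevgzp'
Target: 'e'
Scanning left to right: s[0]='v', s[1]='q', s[2]='p', s[3]='e'
First match at index: 3


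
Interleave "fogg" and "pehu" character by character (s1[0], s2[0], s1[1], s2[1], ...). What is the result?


String 1: 'fogg'
String 2: 'pehu'
Operation: alternate characters
Pairs: 'f'+'p', 'o'+'e', 'g'+'h', 'g'+'u'
Result: fpoeghgu


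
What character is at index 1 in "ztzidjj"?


Input string: 'ztzidjj'
Operation: get character at index 1
Index mapping: s[0]='z', s[1]='t'
Result: 't'


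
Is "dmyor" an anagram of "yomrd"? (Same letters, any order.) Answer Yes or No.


String 1: 'yomrd' -> sorted: 'dmory'
String 2: 'dmyor' -> sorted: 'dmory'
Compare sorted forms: 'dmory' == 'dmory'
Anagram: Yes


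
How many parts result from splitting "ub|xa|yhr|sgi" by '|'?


Input string: 'ub|xa|yhr|sgi'
Delimiter: '|'
Split result: 'ub', 'xa', 'yhr', 'sgi'
Number of parts: 4


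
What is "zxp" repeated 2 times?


Input string: 'zxp'
Operation: repeat 2 times
Concatenation: 'zxp' + 'zxp'
Result: zxpzxp


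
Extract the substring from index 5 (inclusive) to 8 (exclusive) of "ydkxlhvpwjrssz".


Input string: 'ydkxlhvpwjrssz'
Operation: slice [5:8]
Extract characters: s[5]='h', s[6]='v', s[7]='p'
Result: hvp


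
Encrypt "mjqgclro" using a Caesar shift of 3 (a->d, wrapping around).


Input: 'mjqgclro', shift = 3
Operation: for each letter, (position + 3) mod 26
Mapping: 'm'(12+3=15)->'p', 'j'(9+3=12)->'m', 'q'(16+3=19)->'t', 'g'(6+3=9)->'j', 'c'(2+3=5)->'f', 'l'(11+3=14)->'o', 'r'(17+3=20)->'u', 'o'(14+3=17)->'r'
Result: pmtjfour


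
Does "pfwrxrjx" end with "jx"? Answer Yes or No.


Input string: 'pfwrxrjx'
Suffix to check: 'jx'
Last 2 characters of input: 'jx'
Match: True
Result: Yes


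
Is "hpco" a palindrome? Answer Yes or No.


Input string: 'hpco'
Reversed: 'ocph'
Compare pairs: s[0]='h' vs s[3]='o' (mismatch), s[1]='p' vs s[2]='c' (mismatch)
Palindrome: No


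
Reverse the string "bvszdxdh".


Input string: 'bvszdxdh'
Operation: reverse character order
Original order: 'b' -> 'v' -> 's' -> 'z' -> 'd' -> 'x' -> 'd' -> 'h'
Reversed order: 'h' -> 'd' -> 'x' -> 'd' -> 'z' -> 's' -> 'v' -> 'b'
Result: hdxdzsvb


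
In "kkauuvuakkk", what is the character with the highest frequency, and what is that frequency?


Input: 'kkauuvuakkk'
Operation: tally each character
Counts: 'a':2, 'k':5, 'u':3, 'v':1
Maximum: 'k' appears 5 times


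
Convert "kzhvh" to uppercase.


Input string: 'kzhvh'
Operation: convert each letter to uppercase
Mapping: 'k'->'K', 'z'->'Z', 'h'->'H', 'v'->'V', 'h'->'H'
Result: KZHVH


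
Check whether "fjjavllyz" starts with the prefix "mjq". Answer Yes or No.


Input string: 'fjjavllyz'
Prefix to check: 'mjq'
First 3 characters of input: 'fjj'
Match: False
Result: No


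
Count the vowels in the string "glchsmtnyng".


Input string: 'glchsmtnyng'
Operation: count vowels (a, e, i, o, u)
Scan: s[0]='g', s[1]='l', s[2]='c', s[3]='h', s[4]='s', s[5]='m', s[6]='t', s[7]='n', s[8]='y', s[9]='n', s[10]='g'
Vowels found: 0
Result: 0


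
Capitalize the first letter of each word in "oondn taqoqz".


Input string: 'oondn taqoqz'
Operation: capitalize first letter of each word
Word transformations: 'oondn'->'Oondn', 'taqoqz'->'Taqoqz'
Result: Oondn Taqoqz


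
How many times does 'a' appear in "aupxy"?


Input string: 'aupxy'
Target character: 'a'
Scan each position: s[0]='a'
Matches found at indices: 0
Total: 1


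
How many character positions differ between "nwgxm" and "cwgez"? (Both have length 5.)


String 1: 'nwgxm'
String 2: 'cwgez'
Compare each position: pos 0: 'n'!='c', pos 1: 'w'=='w', pos 2: 'g'=='g', pos 3: 'x'!='e', pos 4: 'm'!='z'
Differing positions: 3
Hamming distance: 3


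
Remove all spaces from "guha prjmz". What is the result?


Input string: 'guha prjmz'
Operation: remove all spaces
Words: 'guha', 'prjmz'
Join without spaces: guhaprjmz


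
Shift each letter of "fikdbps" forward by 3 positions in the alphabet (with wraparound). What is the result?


Input: 'fikdbps', shift = 3
Operation: for each letter, (position + 3) mod 26
Mapping: 'f'(5+3=8)->'i', 'i'(8+3=11)->'l', 'k'(10+3=13)->'n', 'd'(3+3=6)->'g', 'b'(1+3=4)->'e', 'p'(15+3=18)->'s', 's'(18+3=21)->'v'
Result: ilngesv


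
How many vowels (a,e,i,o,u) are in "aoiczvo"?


Input string: 'aoiczvo'
Operation: count vowels (a, e, i, o, u)
Scan: s[0]='a' (vowel), s[1]='o' (vowel), s[2]='i' (vowel), s[3]='c', s[4]='z', s[5]='v', s[6]='o' (vowel)
Vowels found: 4
Result: 4


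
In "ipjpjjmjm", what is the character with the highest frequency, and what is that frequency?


Input: 'ipjpjjmjm'
Operation: tally each character
Counts: 'i':1, 'j':4, 'm':2, 'p':2
Maximum: 'j' appears 4 times


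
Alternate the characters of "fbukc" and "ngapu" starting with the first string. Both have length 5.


String 1: 'fbukc'
String 2: 'ngapu'
Operation: alternate characters
Pairs: 'f'+'n', 'b'+'g', 'u'+'a', 'k'+'p', 'c'+'u'
Result: fnbguakpcu


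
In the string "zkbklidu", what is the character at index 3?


Input string: 'zkbklidu'
Operation: get character at index 3
Index mapping: s[0]='z', s[1]='k', s[2]='b', s[3]='k'
Result: 'k'


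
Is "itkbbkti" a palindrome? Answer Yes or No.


Input string: 'itkbbkti'
Reversed: 'itkbbkti'
Compare pairs: s[0]='i' vs s[7]='i' (match), s[1]='t' vs s[6]='t' (match), s[2]='k' vs s[5]='k' (match), s[3]='b' vs s[4]='b' (match)
Palindrome: Yes


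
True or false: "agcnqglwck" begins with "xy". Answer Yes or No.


Input string: 'agcnqglwck'
Prefix to check: 'xy'
First 2 characters of input: 'ag'
Match: False
Result: No


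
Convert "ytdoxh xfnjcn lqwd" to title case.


Input string: 'ytdoxh xfnjcn lqwd'
Operation: capitalize first letter of each word
Word transformations: 'ytdoxh'->'Ytdoxh', 'xfnjcn'->'Xfnjcn', 'lqwd'->'Lqwd'
Result: Ytdoxh Xfnjcn Lqwd


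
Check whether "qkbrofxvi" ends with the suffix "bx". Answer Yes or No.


Input string: 'qkbrofxvi'
Suffix to check: 'bx'
Last 2 characters of input: 'vi'
Match: False
Result: No


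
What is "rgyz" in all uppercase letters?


Input string: 'rgyz'
Operation: convert each letter to uppercase
Mapping: 'r'->'R', 'g'->'G', 'y'->'Y', 'z'->'Z'
Result: RGYZ


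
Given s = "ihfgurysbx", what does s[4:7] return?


Input string: 'ihfgurysbx'
Operation: slice [4:7]
Extract characters: s[4]='u', s[5]='r', s[6]='y'
Result: ury


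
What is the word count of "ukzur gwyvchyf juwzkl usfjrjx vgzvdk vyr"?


Input string: 'ukzur gwyvchyf juwzkl usfjrjx vgzvdk vyr'
Operation: split by spaces
Words found: 'ukzur', 'gwyvchyf', 'juwzkl', 'usfjrjx', 'vgzvdk', 'vyr'
Word count: 6


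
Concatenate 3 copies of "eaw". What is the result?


Input string: 'eaw'
Operation: repeat 3 times
Concatenation: 'eaw' + 'eaw' + 'eaw'
Result: eaweaweaw


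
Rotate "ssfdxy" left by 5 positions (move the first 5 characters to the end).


Input: 'ssfdxy', shift = 5
Operation: split at index 5 and swap parts
Front part s[0:5] = 'ssfdx'
Back part s[5:] = 'y'
Rotated = back + front = 'y' + 'ssfdx'
Result: yssfdx


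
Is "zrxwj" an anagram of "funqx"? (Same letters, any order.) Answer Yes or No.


String 1: 'funqx' -> sorted: 'fnqux'
String 2: 'zrxwj' -> sorted: 'jrwxz'
Compare sorted forms: 'fnqux' != 'jrwxz'
Anagram: No


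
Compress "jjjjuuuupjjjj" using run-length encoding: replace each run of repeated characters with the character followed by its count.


Input: 'jjjjuuuupjjjj'
Operation: identify consecutive runs
Runs: 'jjjj' -> j4, 'uuuu' -> u4, 'p' -> p1, 'jjjj' -> j4
Encoded: j4u4p1j4


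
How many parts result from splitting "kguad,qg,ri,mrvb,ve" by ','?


Input string: 'kguad,qg,ri,mrvb,ve'
Delimiter: ','
Split result: 'kguad', 'qg', 'ri', 'mrvb', 've'
Number of parts: 5


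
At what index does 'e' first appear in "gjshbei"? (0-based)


Input string: 'gjshbei'
Target: 'e'
Scanning left to right: s[0]='g', s[1]='j', s[2]='s', s[3]='h', s[4]='b', s[5]='e'
First match at index: 5


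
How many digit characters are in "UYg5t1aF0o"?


Input string: 'UYg5t1aF0o'
Operation: count digit characters (0-9)
Scan: 'U', 'Y', 'g', '5'(digit), 't', '1'(digit), 'a', 'F', '0'(digit), 'o'
Digits found: 3
Result: 3


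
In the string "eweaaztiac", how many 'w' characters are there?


Input string: 'eweaaztiac'
Target character: 'w'
Scan each position: s[1]='w'
Matches found at indices: 1
Total: 1


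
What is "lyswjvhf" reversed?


Input string: 'lyswjvhf'
Operation: reverse character order
Original order: 'l' -> 'y' -> 's' -> 'w' -> 'j' -> 'v' -> 'h' -> 'f'
Reversed order: 'f' -> 'h' -> 'v' -> 'j' -> 'w' -> 's' -> 'y' -> 'l'
Result: fhvjwsyl


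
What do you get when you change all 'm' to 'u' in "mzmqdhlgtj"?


Input string: 'mzmqdhlgtj'
Operation: replace 'm' with 'u'
Positions of 'm': 0, 2
After replacement: uzuqdhlgtj


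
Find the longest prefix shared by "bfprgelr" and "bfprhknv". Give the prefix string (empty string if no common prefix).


String 1: 'bfprgelr'
String 2: 'bfprhknv'
Compare position by position:
pos 0: 'b' vs 'b' match
pos 1: 'f' vs 'f' match
pos 2: 'p' vs 'p' match
pos 3: 'r' vs 'r' match
pos 4: 'g' vs 'h' differ -> stop
Longest common prefix: "bfpr" (length 4)


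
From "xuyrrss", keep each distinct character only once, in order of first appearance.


Input: 'xuyrrss'
Operation: keep first occurrence of each character
Scan: s[0]='x' new -> keep; s[1]='u' new -> keep; s[2]='y' new -> keep; s[3]='r' new -> keep; s[4]='r' seen -> skip; s[5]='s' new -> keep; s[6]='s' seen -> skip
Result: xuyrs


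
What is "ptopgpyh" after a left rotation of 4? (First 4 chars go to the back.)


Input: 'ptopgpyh', shift = 4
Operation: split at index 4 and swap parts
Front part s[0:4] = 'ptop'
Back part s[4:] = 'gpyh'
Rotated = back + front = 'gpyh' + 'ptop'
Result: gpyhptop


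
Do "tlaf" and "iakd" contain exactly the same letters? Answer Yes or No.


String 1: 'tlaf' -> sorted: 'aflt'
String 2: 'iakd' -> sorted: 'adik'
Compare sorted forms: 'aflt' != 'adik'
Anagram: No


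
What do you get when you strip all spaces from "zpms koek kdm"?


Input string: 'zpms koek kdm'
Operation: remove all spaces
Words: 'zpms', 'koek', 'kdm'
Join without spaces: zpmskoekkdm


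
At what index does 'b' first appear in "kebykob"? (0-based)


Input string: 'kebykob'
Target: 'b'
Scanning left to right: s[0]='k', s[1]='e', s[2]='b'
First match at index: 2


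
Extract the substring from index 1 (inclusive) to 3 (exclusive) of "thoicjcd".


Input string: 'thoicjcd'
Operation: slice [1:3]
Extract characters: s[1]='h', s[2]='o'
Result: ho


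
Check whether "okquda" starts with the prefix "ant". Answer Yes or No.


Input string: 'okquda'
Prefix to check: 'ant'
First 3 characters of input: 'okq'
Match: False
Result: No


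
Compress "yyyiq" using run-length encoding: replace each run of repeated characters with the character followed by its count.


Input: 'yyyiq'
Operation: identify consecutive runs
Runs: 'yyy' -> y3, 'i' -> i1, 'q' -> q1
Encoded: y3i1q1


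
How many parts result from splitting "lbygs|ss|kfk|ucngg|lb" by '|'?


Input string: 'lbygs|ss|kfk|ucngg|lb'
Delimiter: '|'
Split result: 'lbygs', 'ss', 'kfk', 'ucngg', 'lb'
Number of parts: 5


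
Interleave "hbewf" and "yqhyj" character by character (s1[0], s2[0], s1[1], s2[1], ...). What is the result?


String 1: 'hbewf'
String 2: 'yqhyj'
Operation: alternate characters
Pairs: 'h'+'y', 'b'+'q', 'e'+'h', 'w'+'y', 'f'+'j'
Result: hybqehwyfj


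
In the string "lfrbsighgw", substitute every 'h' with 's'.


Input string: 'lfrbsighgw'
Operation: replace 'h' with 's'
Positions of 'h': 7
After replacement: lfrbsigsgw


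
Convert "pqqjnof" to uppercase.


Input string: 'pqqjnof'
Operation: convert each letter to uppercase
Mapping: 'p'->'P', 'q'->'Q', 'q'->'Q', 'j'->'J', 'n'->'N', 'o'->'O', 'f'->'F'
Result: PQQJNOF


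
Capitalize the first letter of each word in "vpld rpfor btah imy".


Input string: 'vpld rpfor btah imy'
Operation: capitalize first letter of each word
Word transformations: 'vpld'->'Vpld', 'rpfor'->'Rpfor', 'btah'->'Btah', 'imy'->'Imy'
Result: Vpld Rpfor Btah Imy


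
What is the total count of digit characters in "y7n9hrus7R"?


Input string: 'y7n9hrus7R'
Operation: count digit characters (0-9)
Scan: 'y', '7'(digit), 'n', '9'(digit), 'h', 'r', 'u', 's', '7'(digit), 'R'
Digits found: 3
Result: 3


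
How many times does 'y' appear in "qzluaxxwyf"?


Input string: 'qzluaxxwyf'
Target character: 'y'
Scan each position: s[8]='y'
Matches found at indices: 8
Total: 1


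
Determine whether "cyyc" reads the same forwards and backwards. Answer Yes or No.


Input string: 'cyyc'
Reversed: 'cyyc'
Compare pairs: s[0]='c' vs s[3]='c' (match), s[1]='y' vs s[2]='y' (match)
Palindrome: Yes


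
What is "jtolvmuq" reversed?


Input string: 'jtolvmuq'
Operation: reverse character order
Original order: 'j' -> 't' -> 'o' -> 'l' -> 'v' -> 'm' -> 'u' -> 'q'
Reversed order: 'q' -> 'u' -> 'm' -> 'v' -> 'l' -> 'o' -> 't' -> 'j'
Result: qumvlotj


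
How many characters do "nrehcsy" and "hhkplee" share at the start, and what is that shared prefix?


String 1: 'nrehcsy'
String 2: 'hhkplee'
Compare position by position:
pos 0: 'n' vs 'h' differ -> stop
Longest common prefix: "" (length 0)


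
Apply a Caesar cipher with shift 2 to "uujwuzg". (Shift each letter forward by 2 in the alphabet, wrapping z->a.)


Input: 'uujwuzg', shift = 2
Operation: for each letter, (position + 2) mod 26
Mapping: 'u'(20+2=22)->'w', 'u'(20+2=22)->'w', 'j'(9+2=11)->'l', 'w'(22+2=24)->'y', 'u'(20+2=22)->'w', 'z'(25+2=27, 27 mod 26=1)->'b', 'g'(6+2=8)->'i'
Result: wwlywbi


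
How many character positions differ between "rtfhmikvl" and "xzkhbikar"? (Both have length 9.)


String 1: 'rtfhmikvl'
String 2: 'xzkhbikar'
Compare each position: pos 0: 'r'!='x', pos 1: 't'!='z', pos 2: 'f'!='k', pos 3: 'h'=='h', pos 4: 'm'!='b', pos 5: 'i'=='i', pos 6: 'k'=='k', pos 7: 'v'!='a', pos 8: 'l'!='r'
Differing positions: 6
Hamming distance: 6


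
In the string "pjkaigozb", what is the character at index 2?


Input string: 'pjkaigozb'
Operation: get character at index 2
Index mapping: s[0]='p', s[1]='j', s[2]='k'
Result: 'k'


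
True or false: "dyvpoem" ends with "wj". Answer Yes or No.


Input string: 'dyvpoem'
Suffix to check: 'wj'
Last 2 characters of input: 'em'
Match: False
Result: No


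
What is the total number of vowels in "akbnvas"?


Input string: 'akbnvas'
Operation: count vowels (a, e, i, o, u)
Scan: s[0]='a' (vowel), s[1]='k', s[2]='b', s[3]='n', s[4]='v', s[5]='a' (vowel), s[6]='s'
Vowels found: 2
Result: 2


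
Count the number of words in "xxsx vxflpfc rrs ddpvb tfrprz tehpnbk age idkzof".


Input string: 'xxsx vxflpfc rrs ddpvb tfrprz tehpnbk age idkzof'
Operation: split by spaces
Words found: 'xxsx', 'vxflpfc', 'rrs', 'ddpvb', 'tfrprz', 'tehpnbk', 'age', 'idkzof'
Word count: 8


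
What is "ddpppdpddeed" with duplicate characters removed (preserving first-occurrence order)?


Input: 'ddpppdpddeed'
Operation: keep first occurrence of each character
Scan: s[0]='d' new -> keep; s[1]='d' seen -> skip; s[2]='p' new -> keep; s[3]='p' seen -> skip; s[4]='p' seen -> skip; s[5]='d' seen -> skip; s[6]='p' seen -> skip; s[7]='d' seen -> skip; s[8]='d' seen -> skip; s[9]='e' new -> keep; s[10]='e' seen -> skip; s[11]='d' seen -> skip
Result: dpe


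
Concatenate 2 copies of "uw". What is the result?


Input string: 'uw'
Operation: repeat 2 times
Concatenation: 'uw' + 'uw'
Result: uwuw


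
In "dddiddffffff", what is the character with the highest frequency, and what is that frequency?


Input: 'dddiddffffff'
Operation: tally each character
Counts: 'd':5, 'f':6, 'i':1
Maximum: 'f' appears 6 times


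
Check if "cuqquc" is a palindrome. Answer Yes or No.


Input string: 'cuqquc'
Reversed: 'cuqquc'
Compare pairs: s[0]='c' vs s[5]='c' (match), s[1]='u' vs s[4]='u' (match), s[2]='q' vs s[3]='q' (match)
Palindrome: Yes


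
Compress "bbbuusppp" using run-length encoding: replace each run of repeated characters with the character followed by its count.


Input: 'bbbuusppp'
Operation: identify consecutive runs
Runs: 'bbb' -> b3, 'uu' -> u2, 's' -> s1, 'ppp' -> p3
Encoded: b3u2s1p3


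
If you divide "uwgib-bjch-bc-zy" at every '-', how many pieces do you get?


Input string: 'uwgib-bjch-bc-zy'
Delimiter: '-'
Split result: 'uwgib', 'bjch', 'bc', 'zy'
Number of parts: 4


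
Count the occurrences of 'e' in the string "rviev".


Input string: 'rviev'
Target character: 'e'
Scan each position: s[3]='e'
Matches found at indices: 3
Total: 1


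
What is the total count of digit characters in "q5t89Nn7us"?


Input string: 'q5t89Nn7us'
Operation: count digit characters (0-9)
Scan: 'q', '5'(digit), 't', '8'(digit), '9'(digit), 'N', 'n', '7'(digit), 'u', 's'
Digits found: 4
Result: 4


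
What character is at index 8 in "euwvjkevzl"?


Input string: 'euwvjkevzl'
Operation: get character at index 8
Index mapping: s[0]='e', s[1]='u', s[2]='w', s[3]='v', s[4]='j', s[5]='k', s[6]='e', s[7]='v', s[8]='z'
Result: 'z'


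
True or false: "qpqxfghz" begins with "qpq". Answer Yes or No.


Input string: 'qpqxfghz'
Prefix to check: 'qpq'
First 3 characters of input: 'qpq'
Match: True
Result: Yes


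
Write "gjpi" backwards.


Input string: 'gjpi'
Operation: reverse character order
Original order: 'g' -> 'j' -> 'p' -> 'i'
Reversed order: 'i' -> 'p' -> 'j' -> 'g'
Result: ipjg


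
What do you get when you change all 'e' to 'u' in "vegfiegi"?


Input string: 'vegfiegi'
Operation: replace 'e' with 'u'
Positions of 'e': 1, 5
After replacement: vugfiugi


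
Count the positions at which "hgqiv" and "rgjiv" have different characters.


String 1: 'hgqiv'
String 2: 'rgjiv'
Compare each position: pos 0: 'h'!='r', pos 1: 'g'=='g', pos 2: 'q'!='j', pos 3: 'i'=='i', pos 4: 'v'=='v'
Differing positions: 2
Hamming distance: 2


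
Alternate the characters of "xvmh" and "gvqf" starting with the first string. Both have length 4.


String 1: 'xvmh'
String 2: 'gvqf'
Operation: alternate characters
Pairs: 'x'+'g', 'v'+'v', 'm'+'q', 'h'+'f'
Result: xgvvmqhf


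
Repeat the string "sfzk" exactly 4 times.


Input string: 'sfzk'
Operation: repeat 4 times
Concatenation: 'sfzk' + 'sfzk' + 'sfzk' + 'sfzk'
Result: sfzksfzksfzksfzk


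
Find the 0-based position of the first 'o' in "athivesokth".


Input string: 'athivesokth'
Target: 'o'
Scanning left to right: s[0]='a', s[1]='t', s[2]='h', s[3]='i', s[4]='v', s[5]='e', s[6]='s', s[7]='o'
First match at index: 7


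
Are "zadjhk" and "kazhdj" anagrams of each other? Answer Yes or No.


String 1: 'zadjhk' -> sorted: 'adhjkz'
String 2: 'kazhdj' -> sorted: 'adhjkz'
Compare sorted forms: 'adhjkz' == 'adhjkz'
Anagram: Yes


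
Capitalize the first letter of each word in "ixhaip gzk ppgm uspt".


Input string: 'ixhaip gzk ppgm uspt'
Operation: capitalize first letter of each word
Word transformations: 'ixhaip'->'Ixhaip', 'gzk'->'Gzk', 'ppgm'->'Ppgm', 'uspt'->'Uspt'
Result: Ixhaip Gzk Ppgm Uspt


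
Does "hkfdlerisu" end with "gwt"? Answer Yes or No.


Input string: 'hkfdlerisu'
Suffix to check: 'gwt'
Last 3 characters of input: 'isu'
Match: False
Result: No


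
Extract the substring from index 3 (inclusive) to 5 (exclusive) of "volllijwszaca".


Input string: 'volllijwszaca'
Operation: slice [3:5]
Extract characters: s[3]='l', s[4]='l'
Result: ll


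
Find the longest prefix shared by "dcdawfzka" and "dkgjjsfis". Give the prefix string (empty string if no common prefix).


String 1: 'dcdawfzka'
String 2: 'dkgjjsfis'
Compare position by position:
pos 0: 'd' vs 'd' match
pos 1: 'c' vs 'k' differ -> stop
Longest common prefix: "d" (length 1)


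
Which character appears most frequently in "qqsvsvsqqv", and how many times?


Input: 'qqsvsvsqqv'
Operation: tally each character
Counts: 'q':4, 's':3, 'v':3
Maximum: 'q' appears 4 times


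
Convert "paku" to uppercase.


Input string: 'paku'
Operation: convert each letter to uppercase
Mapping: 'p'->'P', 'a'->'A', 'k'->'K', 'u'->'U'
Result: PAKU


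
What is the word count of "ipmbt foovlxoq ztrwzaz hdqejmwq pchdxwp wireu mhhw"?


Input string: 'ipmbt foovlxoq ztrwzaz hdqejmwq pchdxwp wireu mhhw'
Operation: split by spaces
Words found: 'ipmbt', 'foovlxoq', 'ztrwzaz', 'hdqejmwq', 'pchdxwp', 'wireu', 'mhhw'
Word count: 7


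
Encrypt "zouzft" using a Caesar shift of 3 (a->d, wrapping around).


Input: 'zouzft', shift = 3
Operation: for each letter, (position + 3) mod 26
Mapping: 'z'(25+3=28, 28 mod 26=2)->'c', 'o'(14+3=17)->'r', 'u'(20+3=23)->'x', 'z'(25+3=28, 28 mod 26=2)->'c', 'f'(5+3=8)->'i', 't'(19+3=22)->'w'
Result: crxciw


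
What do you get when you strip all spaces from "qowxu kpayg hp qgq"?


Input string: 'qowxu kpayg hp qgq'
Operation: remove all spaces
Words: 'qowxu', 'kpayg', 'hp', 'qgq'
Join without spaces: qowxukpayghpqgq


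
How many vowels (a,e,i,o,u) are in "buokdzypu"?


Input string: 'buokdzypu'
Operation: count vowels (a, e, i, o, u)
Scan: s[0]='b', s[1]='u' (vowel), s[2]='o' (vowel), s[3]='k', s[4]='d', s[5]='z', s[6]='y', s[7]='p', s[8]='u' (vowel)
Vowels found: 3
Result: 3


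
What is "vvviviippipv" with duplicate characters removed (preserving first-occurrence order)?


Input: 'vvviviippipv'
Operation: keep first occurrence of each character
Scan: s[0]='v' new -> keep; s[1]='v' seen -> skip; s[2]='v' seen -> skip; s[3]='i' new -> keep; s[4]='v' seen -> skip; s[5]='i' seen -> skip; s[6]='i' seen -> skip; s[7]='p' new -> keep; s[8]='p' seen -> skip; s[9]='i' seen -> skip; s[10]='p' seen -> skip; s[11]='v' seen -> skip
Result: vip


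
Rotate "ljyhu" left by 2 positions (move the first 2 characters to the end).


Input: 'ljyhu', shift = 2
Operation: split at index 2 and swap parts
Front part s[0:2] = 'lj'
Back part s[2:] = 'yhu'
Rotated = back + front = 'yhu' + 'lj'
Result: yhulj


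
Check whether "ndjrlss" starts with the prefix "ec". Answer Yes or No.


Input string: 'ndjrlss'
Prefix to check: 'ec'
First 2 characters of input: 'nd'
Match: False
Result: No


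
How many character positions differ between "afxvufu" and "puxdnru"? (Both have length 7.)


String 1: 'afxvufu'
String 2: 'puxdnru'
Compare each position: pos 0: 'a'!='p', pos 1: 'f'!='u', pos 2: 'x'=='x', pos 3: 'v'!='d', pos 4: 'u'!='n', pos 5: 'f'!='r', pos 6: 'u'=='u'
Differing positions: 5
Hamming distance: 5


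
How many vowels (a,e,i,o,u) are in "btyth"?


Input string: 'btyth'
Operation: count vowels (a, e, i, o, u)
Scan: s[0]='b', s[1]='t', s[2]='y', s[3]='t', s[4]='h'
Vowels found: 0
Result: 0


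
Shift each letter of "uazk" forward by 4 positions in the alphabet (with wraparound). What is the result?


Input: 'uazk', shift = 4
Operation: for each letter, (position + 4) mod 26
Mapping: 'u'(20+4=24)->'y', 'a'(0+4=4)->'e', 'z'(25+4=29, 29 mod 26=3)->'d', 'k'(10+4=14)->'o'
Result: yedo


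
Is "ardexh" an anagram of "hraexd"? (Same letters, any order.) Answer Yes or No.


String 1: 'hraexd' -> sorted: 'adehrx'
String 2: 'ardexh' -> sorted: 'adehrx'
Compare sorted forms: 'adehrx' == 'adehrx'
Anagram: Yes


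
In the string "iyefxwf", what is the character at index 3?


Input string: 'iyefxwf'
Operation: get character at index 3
Index mapping: s[0]='i', s[1]='y', s[2]='e', s[3]='f'
Result: 'f'


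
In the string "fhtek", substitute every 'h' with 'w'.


Input string: 'fhtek'
Operation: replace 'h' with 'w'
Positions of 'h': 1
After replacement: fwtek


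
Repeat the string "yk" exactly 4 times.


Input string: 'yk'
Operation: repeat 4 times
Concatenation: 'yk' + 'yk' + 'yk' + 'yk'
Result: ykykykyk


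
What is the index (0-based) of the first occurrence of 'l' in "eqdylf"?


Input string: 'eqdylf'
Target: 'l'
Scanning left to right: s[0]='e', s[1]='q', s[2]='d', s[3]='y', s[4]='l'
First match at index: 4


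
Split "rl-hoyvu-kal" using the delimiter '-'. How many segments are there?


Input string: 'rl-hoyvu-kal'
Delimiter: '-'
Split result: 'rl', 'hoyvu', 'kal'
Number of parts: 3


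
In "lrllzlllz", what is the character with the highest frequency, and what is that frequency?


Input: 'lrllzlllz'
Operation: tally each character
Counts: 'l':6, 'r':1, 'z':2
Maximum: 'l' appears 6 times


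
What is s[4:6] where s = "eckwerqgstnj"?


Input string: 'eckwerqgstnj'
Operation: slice [4:6]
Extract characters: s[4]='e', s[5]='r'
Result: er


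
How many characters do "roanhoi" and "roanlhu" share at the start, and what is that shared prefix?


String 1: 'roanhoi'
String 2: 'roanlhu'
Compare position by position:
pos 0: 'r' vs 'r' match
pos 1: 'o' vs 'o' match
pos 2: 'a' vs 'a' match
pos 3: 'n' vs 'n' match
pos 4: 'h' vs 'l' differ -> stop
Longest common prefix: "roan" (length 4)


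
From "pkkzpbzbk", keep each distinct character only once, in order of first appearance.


Input: 'pkkzpbzbk'
Operation: keep first occurrence of each character
Scan: s[0]='p' new -> keep; s[1]='k' new -> keep; s[2]='k' seen -> skip; s[3]='z' new -> keep; s[4]='p' seen -> skip; s[5]='b' new -> keep; s[6]='z' seen -> skip; s[7]='b' seen -> skip; s[8]='k' seen -> skip
Result: pkzb


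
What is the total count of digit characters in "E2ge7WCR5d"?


Input string: 'E2ge7WCR5d'
Operation: count digit characters (0-9)
Scan: 'E', '2'(digit), 'g', 'e', '7'(digit), 'W', 'C', 'R', '5'(digit), 'd'
Digits found: 3
Result: 3


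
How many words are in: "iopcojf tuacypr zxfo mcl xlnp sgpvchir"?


Input string: 'iopcojf tuacypr zxfo mcl xlnp sgpvchir'
Operation: split by spaces
Words found: 'iopcojf', 'tuacypr', 'zxfo', 'mcl', 'xlnp', 'sgpvchir'
Word count: 6


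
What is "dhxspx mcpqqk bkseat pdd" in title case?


Input string: 'dhxspx mcpqqk bkseat pdd'
Operation: capitalize first letter of each word
Word transformations: 'dhxspx'->'Dhxspx', 'mcpqqk'->'Mcpqqk', 'bkseat'->'Bkseat', 'pdd'->'Pdd'
Result: Dhxspx Mcpqqk Bkseat Pdd


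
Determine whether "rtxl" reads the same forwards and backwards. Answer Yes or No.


Input string: 'rtxl'
Reversed: 'lxtr'
Compare pairs: s[0]='r' vs s[3]='l' (mismatch), s[1]='t' vs s[2]='x' (mismatch)
Palindrome: No


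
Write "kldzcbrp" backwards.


Input string: 'kldzcbrp'
Operation: reverse character order
Original order: 'k' -> 'l' -> 'd' -> 'z' -> 'c' -> 'b' -> 'r' -> 'p'
Reversed order: 'p' -> 'r' -> 'b' -> 'c' -> 'z' -> 'd' -> 'l' -> 'k'
Result: prbczdlk


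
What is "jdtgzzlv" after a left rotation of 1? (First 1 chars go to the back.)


Input: 'jdtgzzlv', shift = 1
Operation: split at index 1 and swap parts
Front part s[0:1] = 'j'
Back part s[1:] = 'dtgzzlv'
Rotated = back + front = 'dtgzzlv' + 'j'
Result: dtgzzlvj


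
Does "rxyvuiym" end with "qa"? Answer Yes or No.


Input string: 'rxyvuiym'
Suffix to check: 'qa'
Last 2 characters of input: 'ym'
Match: False
Result: No


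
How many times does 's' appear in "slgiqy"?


Input string: 'slgiqy'
Target character: 's'
Scan each position: s[0]='s'
Matches found at indices: 0
Total: 1


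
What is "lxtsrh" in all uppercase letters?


Input string: 'lxtsrh'
Operation: convert each letter to uppercase
Mapping: 'l'->'L', 'x'->'X', 't'->'T', 's'->'S', 'r'->'R', 'h'->'H'
Result: LXTSRH


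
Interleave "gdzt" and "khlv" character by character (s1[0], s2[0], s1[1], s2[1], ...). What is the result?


String 1: 'gdzt'
String 2: 'khlv'
Operation: alternate characters
Pairs: 'g'+'k', 'd'+'h', 'z'+'l', 't'+'v'
Result: gkdhzltv


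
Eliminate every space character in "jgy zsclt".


Input string: 'jgy zsclt'
Operation: remove all spaces
Words: 'jgy', 'zsclt'
Join without spaces: jgyzsclt


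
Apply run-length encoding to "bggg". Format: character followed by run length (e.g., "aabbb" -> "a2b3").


Input: 'bggg'
Operation: identify consecutive runs
Runs: 'b' -> b1, 'ggg' -> g3
Encoded: b1g3


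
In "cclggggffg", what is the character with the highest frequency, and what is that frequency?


Input: 'cclggggffg'
Operation: tally each character
Counts: 'c':2, 'f':2, 'g':5, 'l':1
Maximum: 'g' appears 5 times


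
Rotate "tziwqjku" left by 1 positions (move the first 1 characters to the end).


Input: 'tziwqjku', shift = 1
Operation: split at index 1 and swap parts
Front part s[0:1] = 't'
Back part s[1:] = 'ziwqjku'
Rotated = back + front = 'ziwqjku' + 't'
Result: ziwqjkut


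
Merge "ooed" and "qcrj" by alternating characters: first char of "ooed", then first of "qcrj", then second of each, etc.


String 1: 'ooed'
String 2: 'qcrj'
Operation: alternate characters
Pairs: 'o'+'q', 'o'+'c', 'e'+'r', 'd'+'j'
Result: oqocerdj


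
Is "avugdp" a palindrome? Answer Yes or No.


Input string: 'avugdp'
Reversed: 'pdguva'
Compare pairs: s[0]='a' vs s[5]='p' (mismatch), s[1]='v' vs s[4]='d' (mismatch), s[2]='u' vs s[3]='g' (mismatch)
Palindrome: No


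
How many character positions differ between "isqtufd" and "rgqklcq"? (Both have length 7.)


String 1: 'isqtufd'
String 2: 'rgqklcq'
Compare each position: pos 0: 'i'!='r', pos 1: 's'!='g', pos 2: 'q'=='q', pos 3: 't'!='k', pos 4: 'u'!='l', pos 5: 'f'!='c', pos 6: 'd'!='q'
Differing positions: 6
Hamming distance: 6


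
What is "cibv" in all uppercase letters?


Input string: 'cibv'
Operation: convert each letter to uppercase
Mapping: 'c'->'C', 'i'->'I', 'b'->'B', 'v'->'V'
Result: CIBV


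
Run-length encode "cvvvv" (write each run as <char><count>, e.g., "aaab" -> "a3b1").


Input: 'cvvvv'
Operation: identify consecutive runs
Runs: 'c' -> c1, 'vvvv' -> v4
Encoded: c1v4


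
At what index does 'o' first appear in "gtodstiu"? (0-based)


Input string: 'gtodstiu'
Target: 'o'
Scanning left to right: s[0]='g', s[1]='t', s[2]='o'
First match at index: 2


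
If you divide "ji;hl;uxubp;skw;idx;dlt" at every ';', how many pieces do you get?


Input string: 'ji;hl;uxubp;skw;idx;dlt'
Delimiter: ';'
Split result: 'ji', 'hl', 'uxubp', 'skw', 'idx', 'dlt'
Number of parts: 6


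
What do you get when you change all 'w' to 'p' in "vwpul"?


Input string: 'vwpul'
Operation: replace 'w' with 'p'
Positions of 'w': 1
After replacement: vppul


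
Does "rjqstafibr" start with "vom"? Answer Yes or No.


Input string: 'rjqstafibr'
Prefix to check: 'vom'
First 3 characters of input: 'rjq'
Match: False
Result: No


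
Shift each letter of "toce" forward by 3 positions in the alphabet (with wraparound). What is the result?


Input: 'toce', shift = 3
Operation: for each letter, (position + 3) mod 26
Mapping: 't'(19+3=22)->'w', 'o'(14+3=17)->'r', 'c'(2+3=5)->'f', 'e'(4+3=7)->'h'
Result: wrfh


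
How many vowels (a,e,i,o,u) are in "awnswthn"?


Input string: 'awnswthn'
Operation: count vowels (a, e, i, o, u)
Scan: s[0]='a' (vowel), s[1]='w', s[2]='n', s[3]='s', s[4]='w', s[5]='t', s[6]='h', s[7]='n'
Vowels found: 1
Result: 1


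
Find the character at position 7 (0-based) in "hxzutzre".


Input string: 'hxzutzre'
Operation: get character at index 7
Index mapping: s[0]='h', s[1]='x', s[2]='z', s[3]='u', s[4]='t', s[5]='z', s[6]='r', s[7]='e'
Result: 'e'


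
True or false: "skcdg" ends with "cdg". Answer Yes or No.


Input string: 'skcdg'
Suffix to check: 'cdg'
Last 3 characters of input: 'cdg'
Match: True
Result: Yes


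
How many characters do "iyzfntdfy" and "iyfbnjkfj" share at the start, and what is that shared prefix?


String 1: 'iyzfntdfy'
String 2: 'iyfbnjkfj'
Compare position by position:
pos 0: 'i' vs 'i' match
pos 1: 'y' vs 'y' match
pos 2: 'z' vs 'f' differ -> stop
Longest common prefix: "iy" (length 2)


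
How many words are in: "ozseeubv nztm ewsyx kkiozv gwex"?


Input string: 'ozseeubv nztm ewsyx kkiozv gwex'
Operation: split by spaces
Words found: 'ozseeubv', 'nztm', 'ewsyx', 'kkiozv', 'gwex'
Word count: 5


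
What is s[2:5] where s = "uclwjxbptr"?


Input string: 'uclwjxbptr'
Operation: slice [2:5]
Extract characters: s[2]='l', s[3]='w', s[4]='j'
Result: lwj


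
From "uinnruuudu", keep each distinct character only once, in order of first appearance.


Input: 'uinnruuudu'
Operation: keep first occurrence of each character
Scan: s[0]='u' new -> keep; s[1]='i' new -> keep; s[2]='n' new -> keep; s[3]='n' seen -> skip; s[4]='r' new -> keep; s[5]='u' seen -> skip; s[6]='u' seen -> skip; s[7]='u' seen -> skip; s[8]='d' new -> keep; s[9]='u' seen -> skip
Result: uinrd
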